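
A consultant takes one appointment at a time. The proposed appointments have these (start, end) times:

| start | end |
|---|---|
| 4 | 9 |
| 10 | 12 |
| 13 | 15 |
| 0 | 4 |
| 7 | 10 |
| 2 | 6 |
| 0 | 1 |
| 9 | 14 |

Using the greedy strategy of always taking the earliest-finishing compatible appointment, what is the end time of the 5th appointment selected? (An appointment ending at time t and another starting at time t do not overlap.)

15

Sort by end time and greedily take each interval whose start is ≥ the last chosen end.
Sorted by end: (0,1)  (0,4)  (2,6)  (4,9)  (7,10)  (10,12)  (9,14)  (13,15)
take (0,1); take (2,6); skip (4,9); take (7,10); take (10,12); skip (9,14); take (13,15).
Selected: (0,1) (2,6) (7,10) (10,12) (13,15)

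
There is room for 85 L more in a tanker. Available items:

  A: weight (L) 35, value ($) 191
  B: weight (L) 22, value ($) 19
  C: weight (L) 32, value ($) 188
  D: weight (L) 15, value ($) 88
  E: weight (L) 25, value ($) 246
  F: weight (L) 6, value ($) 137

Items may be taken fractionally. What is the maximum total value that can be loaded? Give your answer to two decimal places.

Sort by value per unit weight and fill in that order.
Order: F (137/6=22.83) > E (246/25=9.84) > C (188/32=5.88) > D (88/15=5.87) > A (191/35=5.46) > B (19/22=0.86)
Fill: take F (6 @ 137) → take E (25 @ 246) → take C (32 @ 188) → take D (15 @ 88) → take 7/35 of A → 38.20; 85/85 used.
Total value = 697.20

697.20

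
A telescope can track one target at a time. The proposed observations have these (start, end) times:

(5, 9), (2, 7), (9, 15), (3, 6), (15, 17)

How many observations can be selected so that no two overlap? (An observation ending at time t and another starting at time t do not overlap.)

Sorted by end: (3,6)  (2,7)  (5,9)  (9,15)  (15,17)
take (3,6); take (9,15); take (15,17).
Selected 3 observations.

3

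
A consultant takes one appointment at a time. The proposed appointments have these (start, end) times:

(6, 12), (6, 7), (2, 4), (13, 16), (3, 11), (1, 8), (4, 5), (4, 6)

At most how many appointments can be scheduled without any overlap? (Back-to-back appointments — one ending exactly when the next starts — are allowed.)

4

Greedy by earliest finish: after sorting by end time, pick each interval compatible with the last pick.
Sorted by end: (2,4)  (4,5)  (4,6)  (6,7)  (1,8)  (3,11)  (6,12)  (13,16)
take (2,4); take (4,5); take (6,7); skip (3,11); take (13,16).
Selected 4 appointments.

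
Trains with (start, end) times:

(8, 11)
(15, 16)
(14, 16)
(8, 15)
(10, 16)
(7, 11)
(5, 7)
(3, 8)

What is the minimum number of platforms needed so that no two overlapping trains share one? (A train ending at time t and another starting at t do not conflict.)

Count concurrent intervals with a sweep; the peak is the room count.
starts: [3, 5, 7, 8, 8, 10, 14, 15]
ends:   [7, 8, 11, 11, 15, 16, 16, 16]
s3→1 s5→2 e7→1 s7→2 e8→1 s8→2 s8→3 s10→4  — peak 4.

4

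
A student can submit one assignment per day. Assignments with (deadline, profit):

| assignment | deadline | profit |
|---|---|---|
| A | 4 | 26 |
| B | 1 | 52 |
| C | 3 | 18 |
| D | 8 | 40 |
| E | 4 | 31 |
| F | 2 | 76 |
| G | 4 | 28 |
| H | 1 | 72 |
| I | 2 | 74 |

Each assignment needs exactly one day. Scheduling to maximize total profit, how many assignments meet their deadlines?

Take jobs in profit order; each goes to the latest open slot no later than its deadline.
By profit: F(d2,76), I(d2,74), H(d1,72), B(d1,52), D(d8,40), E(d4,31), G(d4,28), A(d4,26), C(d3,18)
F→slot 2; I→slot 1; H skipped; B skipped; D→slot 8; E→slot 4; G→slot 3; A skipped; C skipped.
5 of 9 scheduled.

5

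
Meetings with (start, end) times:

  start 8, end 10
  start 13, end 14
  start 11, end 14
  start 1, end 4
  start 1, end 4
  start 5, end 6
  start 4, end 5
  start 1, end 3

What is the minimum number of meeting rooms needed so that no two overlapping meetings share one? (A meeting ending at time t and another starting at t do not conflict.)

3

starts: [1, 1, 1, 4, 5, 8, 11, 13]
ends:   [3, 4, 4, 5, 6, 10, 14, 14]
s1→1 s1→2 s1→3  — peak 3.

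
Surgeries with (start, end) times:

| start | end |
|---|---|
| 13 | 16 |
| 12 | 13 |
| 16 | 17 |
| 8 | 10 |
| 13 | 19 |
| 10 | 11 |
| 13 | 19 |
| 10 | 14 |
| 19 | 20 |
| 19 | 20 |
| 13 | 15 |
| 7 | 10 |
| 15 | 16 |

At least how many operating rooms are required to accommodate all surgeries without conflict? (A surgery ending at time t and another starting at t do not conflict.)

starts: [7, 8, 10, 10, 12, 13, 13, 13, 13, 15, 16, 19, 19]
ends:   [10, 10, 11, 13, 14, 15, 16, 16, 17, 19, 19, 20, 20]
s7→1 s8→2 e10→1 e10→0 s10→1 s10→2 e11→1 s12→2 e13→1 s13→2 s13→3 s13→4 s13→5  — peak 5.

5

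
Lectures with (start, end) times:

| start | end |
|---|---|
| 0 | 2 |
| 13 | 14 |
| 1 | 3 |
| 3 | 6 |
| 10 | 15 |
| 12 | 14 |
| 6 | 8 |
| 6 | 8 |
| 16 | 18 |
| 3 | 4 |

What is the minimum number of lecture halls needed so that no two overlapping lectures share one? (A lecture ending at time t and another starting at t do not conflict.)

starts: [0, 1, 3, 3, 6, 6, 10, 12, 13, 16]
ends:   [2, 3, 4, 6, 8, 8, 14, 14, 15, 18]
s0→1 s1→2 e2→1 e3→0 s3→1 s3→2 e4→1 e6→0 s6→1 s6→2 e8→1 e8→0 s10→1 s12→2 s13→3  — peak 3.

3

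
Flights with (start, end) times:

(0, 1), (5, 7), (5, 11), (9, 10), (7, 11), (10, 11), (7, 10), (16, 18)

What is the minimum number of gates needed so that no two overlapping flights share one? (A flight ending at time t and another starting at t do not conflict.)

Count concurrent intervals with a sweep; the peak is the room count.
starts: [0, 5, 5, 7, 7, 9, 10, 16]
ends:   [1, 7, 10, 10, 11, 11, 11, 18]
s0→1 e1→0 s5→1 s5→2 e7→1 s7→2 s7→3 s9→4  — peak 4.

4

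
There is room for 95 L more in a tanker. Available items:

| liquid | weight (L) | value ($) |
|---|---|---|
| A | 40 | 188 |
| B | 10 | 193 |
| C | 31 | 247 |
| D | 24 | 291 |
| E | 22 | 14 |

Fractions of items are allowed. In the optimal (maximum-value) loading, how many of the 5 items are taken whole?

Sort by value per unit weight and fill in that order.
Order: B (193/10=19.30) > D (291/24=12.12) > C (247/31=7.97) > A (188/40=4.70) > E (14/22=0.64)
Fill: take B (10 @ 193) → take D (24 @ 291) → take C (31 @ 247) → take 30/40 of A → 141.00; 95/95 used.
3 item(s) taken whole; one partial (take 30/40 of A).

3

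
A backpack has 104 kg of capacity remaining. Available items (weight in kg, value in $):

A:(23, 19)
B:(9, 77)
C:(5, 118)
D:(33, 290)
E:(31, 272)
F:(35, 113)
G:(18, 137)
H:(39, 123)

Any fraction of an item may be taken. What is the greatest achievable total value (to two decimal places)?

Order: C (118/5=23.60) > D (290/33=8.79) > E (272/31=8.77) > B (77/9=8.56) > G (137/18=7.61) > F (113/35=3.23) > H (123/39=3.15) > A (19/23=0.83)
Fill: take C (5 @ 118) → take D (33 @ 290) → take E (31 @ 272) → take B (9 @ 77) → take G (18 @ 137) → take 8/35 of F → 25.83; 104/104 used.
Total value = 919.83

919.83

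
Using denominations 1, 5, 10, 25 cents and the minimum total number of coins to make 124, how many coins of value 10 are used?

124 − 4×25→24 − 2×10→4 − 4×1→0
Count of 10: 2

2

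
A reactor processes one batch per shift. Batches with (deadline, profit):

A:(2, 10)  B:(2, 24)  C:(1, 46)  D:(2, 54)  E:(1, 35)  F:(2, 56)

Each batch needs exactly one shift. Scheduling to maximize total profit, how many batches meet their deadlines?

Profit order: F=56 D=54 C=46 E=35 B=24 A=10
Assign: F→slot 2, D→slot 1, C skipped, E skipped, B skipped, A skipped.
Slots: [1:D] [2:F]
2 of 6 scheduled.

2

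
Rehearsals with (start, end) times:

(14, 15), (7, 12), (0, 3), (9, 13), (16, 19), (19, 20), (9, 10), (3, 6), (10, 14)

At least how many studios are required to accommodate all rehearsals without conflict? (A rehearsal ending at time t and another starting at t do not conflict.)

3

starts: [0, 3, 7, 9, 9, 10, 14, 16, 19]
ends:   [3, 6, 10, 12, 13, 14, 15, 19, 20]
s0→1 e3→0 s3→1 e6→0 s7→1 s9→2 s9→3  — peak 3.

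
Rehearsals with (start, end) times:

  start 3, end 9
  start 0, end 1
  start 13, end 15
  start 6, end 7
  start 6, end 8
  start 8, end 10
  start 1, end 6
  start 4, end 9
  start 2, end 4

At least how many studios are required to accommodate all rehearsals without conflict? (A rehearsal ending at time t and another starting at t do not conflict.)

Count concurrent intervals with a sweep; the peak is the room count.
Events (time:±→running): 0:+→1 1:-→0 1:+→1 2:+→2 3:+→3 4:-→2 4:+→3 6:-→2 6:+→3 6:+→4 … peak 4.

4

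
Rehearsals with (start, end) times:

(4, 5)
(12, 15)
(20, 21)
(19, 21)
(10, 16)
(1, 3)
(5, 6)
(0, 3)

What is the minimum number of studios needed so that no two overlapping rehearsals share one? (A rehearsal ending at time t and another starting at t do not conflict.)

2

Count concurrent intervals with a sweep; the peak is the room count.
starts: [0, 1, 4, 5, 10, 12, 19, 20]
ends:   [3, 3, 5, 6, 15, 16, 21, 21]
s0→1 s1→2  — peak 2.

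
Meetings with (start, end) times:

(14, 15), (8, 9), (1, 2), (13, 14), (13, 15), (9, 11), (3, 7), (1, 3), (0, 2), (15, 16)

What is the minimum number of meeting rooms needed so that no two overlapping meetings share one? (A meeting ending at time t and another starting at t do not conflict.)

starts: [0, 1, 1, 3, 8, 9, 13, 13, 14, 15]
ends:   [2, 2, 3, 7, 9, 11, 14, 15, 15, 16]
s0→1 s1→2 s1→3  — peak 3.

3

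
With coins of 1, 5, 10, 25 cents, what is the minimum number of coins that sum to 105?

5

Use the largest denomination that fits, subtract, and repeat.
105 − 4×25→5 − 1×5→0
Total coins = 4 + 1 = 5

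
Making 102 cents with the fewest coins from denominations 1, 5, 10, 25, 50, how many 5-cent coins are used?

Use the largest denomination that fits, subtract, and repeat.
102 − 2×50→2 − 2×1→0
Count of 5: 0

0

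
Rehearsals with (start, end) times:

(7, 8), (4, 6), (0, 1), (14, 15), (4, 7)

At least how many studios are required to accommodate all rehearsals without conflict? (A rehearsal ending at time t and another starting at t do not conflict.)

The answer is the maximum number of intervals overlapping at any instant.
starts: [0, 4, 4, 7, 14]
ends:   [1, 6, 7, 8, 15]
s0→1 e1→0 s4→1 s4→2  — peak 2.

2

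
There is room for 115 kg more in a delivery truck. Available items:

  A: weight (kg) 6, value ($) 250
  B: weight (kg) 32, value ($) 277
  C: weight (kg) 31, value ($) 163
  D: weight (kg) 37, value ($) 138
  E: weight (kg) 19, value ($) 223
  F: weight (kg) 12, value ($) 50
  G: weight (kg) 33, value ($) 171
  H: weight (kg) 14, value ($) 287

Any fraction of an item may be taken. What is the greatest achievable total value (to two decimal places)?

1267.36

Order: A (250/6=41.67) > H (287/14=20.50) > E (223/19=11.74) > B (277/32=8.66) > C (163/31=5.26) > G (171/33=5.18) > F (50/12=4.17) > D (138/37=3.73)
Fill: take A (6 @ 250) → take H (14 @ 287) → take E (19 @ 223) → take B (32 @ 277) → take C (31 @ 163) → take 13/33 of G → 67.36; 115/115 used.
Total value = 1267.36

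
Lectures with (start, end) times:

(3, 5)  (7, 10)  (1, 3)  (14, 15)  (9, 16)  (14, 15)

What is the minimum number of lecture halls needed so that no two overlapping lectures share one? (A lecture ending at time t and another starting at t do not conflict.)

The answer is the maximum number of intervals overlapping at any instant.
Events (time:±→running): 1:+→1 3:-→0 3:+→1 5:-→0 7:+→1 9:+→2 10:-→1 14:+→2 14:+→3 … peak 3.

3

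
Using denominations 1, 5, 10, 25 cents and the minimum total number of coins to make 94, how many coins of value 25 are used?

94 − 3×25→19 − 1×10→9 − 1×5→4 − 4×1→0
Count of 25: 3

3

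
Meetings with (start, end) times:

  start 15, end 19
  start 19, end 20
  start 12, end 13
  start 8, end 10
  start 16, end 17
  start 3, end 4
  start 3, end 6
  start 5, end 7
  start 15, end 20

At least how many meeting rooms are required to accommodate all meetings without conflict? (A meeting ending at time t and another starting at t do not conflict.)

3

starts: [3, 3, 5, 8, 12, 15, 15, 16, 19]
ends:   [4, 6, 7, 10, 13, 17, 19, 20, 20]
s3→1 s3→2 e4→1 s5→2 e6→1 e7→0 s8→1 e10→0 s12→1 e13→0 s15→1 s15→2 s16→3  — peak 3.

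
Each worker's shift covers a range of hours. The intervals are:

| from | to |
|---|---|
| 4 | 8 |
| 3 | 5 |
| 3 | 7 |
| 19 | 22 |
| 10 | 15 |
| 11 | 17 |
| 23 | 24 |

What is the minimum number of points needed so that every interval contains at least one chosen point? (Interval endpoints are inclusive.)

Sorted: [3,5] [3,7] [4,8] [10,15] [11,17] [19,22] [23,24]
{[3,5],[3,7],[4,8]} hit by 5; {[10,15],[11,17]} hit by 15; {[19,22]} hit by 22; {[23,24]} hit by 24.
Points: 5, 15, 22, 24 (4 total).

4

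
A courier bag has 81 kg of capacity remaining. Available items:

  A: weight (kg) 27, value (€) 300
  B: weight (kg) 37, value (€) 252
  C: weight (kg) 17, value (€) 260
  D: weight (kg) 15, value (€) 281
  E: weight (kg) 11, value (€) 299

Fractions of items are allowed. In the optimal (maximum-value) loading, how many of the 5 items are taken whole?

Order: E (299/11=27.18) > D (281/15=18.73) > C (260/17=15.29) > A (300/27=11.11) > B (252/37=6.81)
Fill: take E (11 @ 299) → take D (15 @ 281) → take C (17 @ 260) → take A (27 @ 300) → take 11/37 of B → 74.92; 81/81 used.
4 item(s) taken whole; one partial (take 11/37 of B).

4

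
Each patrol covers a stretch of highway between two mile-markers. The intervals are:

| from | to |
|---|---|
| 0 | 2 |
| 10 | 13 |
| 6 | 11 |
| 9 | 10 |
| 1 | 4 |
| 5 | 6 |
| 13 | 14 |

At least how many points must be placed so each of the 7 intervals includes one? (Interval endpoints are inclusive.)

4

Sort by right endpoint; whenever an interval is uncovered, place a point at its right end.
Sorted: [0,2] [1,4] [5,6] [9,10] [6,11] [10,13] [13,14]
{[0,2],[1,4]} hit by 2; {[5,6]} hit by 6; {[9,10],[6,11],[10,13]} hit by 10; {[13,14]} hit by 14.
Points: 2, 6, 10, 14 (4 total).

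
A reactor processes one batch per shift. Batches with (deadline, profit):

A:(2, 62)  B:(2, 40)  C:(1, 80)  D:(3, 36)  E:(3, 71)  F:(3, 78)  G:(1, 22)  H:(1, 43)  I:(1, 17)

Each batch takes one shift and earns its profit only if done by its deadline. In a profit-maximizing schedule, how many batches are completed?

3

Take jobs in profit order; each goes to the latest open slot no later than its deadline.
By profit: C(d1,80), F(d3,78), E(d3,71), A(d2,62), H(d1,43), B(d2,40), D(d3,36), G(d1,22), I(d1,17)
C→slot 1; F→slot 3; E→slot 2; A skipped; H skipped; B skipped; D skipped; G skipped; I skipped.
3 of 9 scheduled.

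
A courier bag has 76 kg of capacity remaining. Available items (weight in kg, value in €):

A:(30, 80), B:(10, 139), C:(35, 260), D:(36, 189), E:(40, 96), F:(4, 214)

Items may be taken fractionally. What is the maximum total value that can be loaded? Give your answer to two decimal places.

754.75

Order: F (214/4=53.50) > B (139/10=13.90) > C (260/35=7.43) > D (189/36=5.25) > A (80/30=2.67) > E (96/40=2.40)
Fill: take F (4 @ 214) → take B (10 @ 139) → take C (35 @ 260) → take 27/36 of D → 141.75; 76/76 used.
Total value = 754.75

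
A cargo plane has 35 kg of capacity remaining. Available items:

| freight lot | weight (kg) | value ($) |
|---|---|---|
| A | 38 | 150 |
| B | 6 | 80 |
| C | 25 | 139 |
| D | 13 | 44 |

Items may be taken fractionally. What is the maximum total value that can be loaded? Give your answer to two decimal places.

234.79

Order: B (80/6=13.33) > C (139/25=5.56) > A (150/38=3.95) > D (44/13=3.38)
Fill: take B (6 @ 80) → take C (25 @ 139) → take 4/38 of A → 15.79; 35/35 used.
Total value = 234.79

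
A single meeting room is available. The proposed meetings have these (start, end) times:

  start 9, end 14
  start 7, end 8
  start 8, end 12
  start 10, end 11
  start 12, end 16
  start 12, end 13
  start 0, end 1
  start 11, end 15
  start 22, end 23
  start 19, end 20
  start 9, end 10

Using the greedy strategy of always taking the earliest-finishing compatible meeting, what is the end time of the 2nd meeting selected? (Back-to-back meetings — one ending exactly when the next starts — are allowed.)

By end time: (0,1), (7,8), (9,10), (10,11), (8,12), (12,13), (9,14), (11,15), (12,16), (19,20), (22,23).
Pick (0,1); next start ≥ 1 → (7,8); next start ≥ 8 → (9,10); next start ≥ 10 → (10,11); next start ≥ 11 → (12,13); next start ≥ 13 → (19,20); next start ≥ 20 → (22,23).
Selected: (0,1) (7,8) (9,10) (10,11) (12,13) (19,20) (22,23)

8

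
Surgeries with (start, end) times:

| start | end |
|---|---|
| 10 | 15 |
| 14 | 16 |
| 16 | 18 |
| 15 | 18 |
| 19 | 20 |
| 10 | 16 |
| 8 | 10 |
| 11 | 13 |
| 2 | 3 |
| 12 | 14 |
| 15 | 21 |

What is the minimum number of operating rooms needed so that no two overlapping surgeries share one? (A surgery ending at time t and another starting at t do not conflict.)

4

Events (time:±→running): 2:+→1 3:-→0 8:+→1 10:-→0 10:+→1 10:+→2 11:+→3 12:+→4 … peak 4.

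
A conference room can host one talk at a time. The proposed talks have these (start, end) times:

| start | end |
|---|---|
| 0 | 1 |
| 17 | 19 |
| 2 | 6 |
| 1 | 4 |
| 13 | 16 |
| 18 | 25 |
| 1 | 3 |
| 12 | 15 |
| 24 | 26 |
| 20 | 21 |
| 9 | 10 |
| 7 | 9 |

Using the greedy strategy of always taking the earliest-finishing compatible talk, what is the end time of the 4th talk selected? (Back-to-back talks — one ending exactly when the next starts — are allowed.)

By end time: (0,1), (1,3), (1,4), (2,6), (7,9), (9,10), (12,15), (13,16), (17,19), (20,21), (18,25), (24,26).
Pick (0,1); next start ≥ 1 → (1,3); next start ≥ 3 → (7,9); next start ≥ 9 → (9,10); next start ≥ 10 → (12,15); next start ≥ 15 → (17,19); next start ≥ 19 → (20,21); next start ≥ 21 → (24,26).
Selected: (0,1) (1,3) (7,9) (9,10) (12,15) (17,19) (20,21) (24,26)

10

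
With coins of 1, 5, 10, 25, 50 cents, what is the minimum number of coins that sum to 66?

4

Use the largest denomination that fits, subtract, and repeat.
66 − 1×50→16 − 1×10→6 − 1×5→1 − 1×1→0
Total coins = 1 + 1 + 1 + 1 = 4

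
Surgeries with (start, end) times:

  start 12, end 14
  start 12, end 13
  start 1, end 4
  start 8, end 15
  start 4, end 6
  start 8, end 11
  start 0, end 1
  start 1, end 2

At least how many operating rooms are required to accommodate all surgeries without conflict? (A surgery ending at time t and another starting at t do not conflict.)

3

starts: [0, 1, 1, 4, 8, 8, 12, 12]
ends:   [1, 2, 4, 6, 11, 13, 14, 15]
s0→1 e1→0 s1→1 s1→2 e2→1 e4→0 s4→1 e6→0 s8→1 s8→2 e11→1 s12→2 s12→3  — peak 3.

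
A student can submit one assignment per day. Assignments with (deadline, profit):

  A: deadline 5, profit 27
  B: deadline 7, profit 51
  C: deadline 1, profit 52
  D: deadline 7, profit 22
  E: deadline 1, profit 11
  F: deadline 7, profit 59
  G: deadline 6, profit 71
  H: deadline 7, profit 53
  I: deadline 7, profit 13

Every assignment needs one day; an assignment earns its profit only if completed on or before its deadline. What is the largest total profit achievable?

335

Sort by profit descending; place each in the latest free slot ≤ its deadline.
By profit: G(d6,71), F(d7,59), H(d7,53), C(d1,52), B(d7,51), A(d5,27), D(d7,22), I(d7,13), E(d1,11)
G→slot 6; F→slot 7; H→slot 5; C→slot 1; B→slot 4; A→slot 3; D→slot 2; I skipped; E skipped.
Profit = 52 + 22 + 27 + 51 + 53 + 71 + 59 = 335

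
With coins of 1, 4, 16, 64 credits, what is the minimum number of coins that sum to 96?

96 − 1×64→32 − 2×16→0
Total coins = 1 + 2 = 3

3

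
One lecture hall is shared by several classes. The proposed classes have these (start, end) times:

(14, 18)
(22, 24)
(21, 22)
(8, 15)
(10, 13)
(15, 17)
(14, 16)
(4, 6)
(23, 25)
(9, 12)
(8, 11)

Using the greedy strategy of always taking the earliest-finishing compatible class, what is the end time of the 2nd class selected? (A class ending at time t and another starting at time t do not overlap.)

11

By end time: (4,6), (8,11), (9,12), (10,13), (8,15), (14,16), (15,17), (14,18), (21,22), (22,24), (23,25).
Pick (4,6); next start ≥ 6 → (8,11); next start ≥ 11 → (14,16); next start ≥ 16 → (21,22); next start ≥ 22 → (22,24).
Selected: (4,6) (8,11) (14,16) (21,22) (22,24)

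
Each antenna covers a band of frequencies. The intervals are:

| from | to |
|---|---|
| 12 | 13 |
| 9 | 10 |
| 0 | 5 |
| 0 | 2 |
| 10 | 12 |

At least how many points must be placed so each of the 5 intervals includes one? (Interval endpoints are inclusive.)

3

By right end: [0,2]  [0,5]  [9,10]  [10,12]  [12,13]
[0,2] uncovered → point at 2; [9,10] uncovered → point at 10; [12,13] uncovered → point at 13.
Points: 2, 10, 13 (3 total).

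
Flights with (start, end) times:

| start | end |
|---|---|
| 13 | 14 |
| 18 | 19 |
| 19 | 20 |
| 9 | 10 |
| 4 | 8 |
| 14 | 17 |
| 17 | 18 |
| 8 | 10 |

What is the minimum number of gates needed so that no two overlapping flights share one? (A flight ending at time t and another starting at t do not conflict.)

2

starts: [4, 8, 9, 13, 14, 17, 18, 19]
ends:   [8, 10, 10, 14, 17, 18, 19, 20]
s4→1 e8→0 s8→1 s9→2  — peak 2.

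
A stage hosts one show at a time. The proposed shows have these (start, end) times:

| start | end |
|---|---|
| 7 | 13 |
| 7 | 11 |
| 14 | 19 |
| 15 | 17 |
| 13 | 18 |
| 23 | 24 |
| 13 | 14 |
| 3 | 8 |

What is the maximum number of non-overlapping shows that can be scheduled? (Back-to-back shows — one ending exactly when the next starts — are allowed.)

4

Order by finish time; keep every interval that doesn't clash with the previous kept one.
By end time: (3,8), (7,11), (7,13), (13,14), (15,17), (13,18), (14,19), (23,24).
Pick (3,8); next start ≥ 8 → (13,14); next start ≥ 14 → (15,17); next start ≥ 17 → (23,24).
Selected 4 shows.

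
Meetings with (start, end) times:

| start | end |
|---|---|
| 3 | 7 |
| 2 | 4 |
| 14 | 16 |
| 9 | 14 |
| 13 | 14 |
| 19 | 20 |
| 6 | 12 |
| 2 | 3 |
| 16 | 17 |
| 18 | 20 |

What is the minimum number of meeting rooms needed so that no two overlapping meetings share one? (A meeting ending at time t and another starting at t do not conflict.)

The answer is the maximum number of intervals overlapping at any instant.
starts: [2, 2, 3, 6, 9, 13, 14, 16, 18, 19]
ends:   [3, 4, 7, 12, 14, 14, 16, 17, 20, 20]
s2→1 s2→2  — peak 2.

2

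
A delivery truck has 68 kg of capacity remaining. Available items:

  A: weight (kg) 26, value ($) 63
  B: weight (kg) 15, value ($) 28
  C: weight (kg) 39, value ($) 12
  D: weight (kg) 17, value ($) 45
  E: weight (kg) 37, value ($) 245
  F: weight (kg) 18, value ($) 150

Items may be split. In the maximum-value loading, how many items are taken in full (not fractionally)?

2

Ratios (sorted): F 8.33, E 6.62, D 2.65, A 2.42, B 1.87, C 0.31
take F (18 @ 150); take E (37 @ 245); take 13/17 of D → 34.41. Capacity used 68/68.
2 item(s) taken whole; one partial (take 13/17 of D).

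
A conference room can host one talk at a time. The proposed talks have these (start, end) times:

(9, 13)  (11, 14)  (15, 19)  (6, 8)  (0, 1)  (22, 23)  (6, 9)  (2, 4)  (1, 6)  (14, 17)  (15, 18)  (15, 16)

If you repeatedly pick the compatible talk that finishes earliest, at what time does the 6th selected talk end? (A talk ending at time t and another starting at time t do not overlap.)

By end time: (0,1), (2,4), (1,6), (6,8), (6,9), (9,13), (11,14), (15,16), (14,17), (15,18), (15,19), (22,23).
Pick (0,1); next start ≥ 1 → (2,4); next start ≥ 4 → (6,8); next start ≥ 8 → (9,13); next start ≥ 13 → (15,16); next start ≥ 16 → (22,23).
Selected: (0,1) (2,4) (6,8) (9,13) (15,16) (22,23)

23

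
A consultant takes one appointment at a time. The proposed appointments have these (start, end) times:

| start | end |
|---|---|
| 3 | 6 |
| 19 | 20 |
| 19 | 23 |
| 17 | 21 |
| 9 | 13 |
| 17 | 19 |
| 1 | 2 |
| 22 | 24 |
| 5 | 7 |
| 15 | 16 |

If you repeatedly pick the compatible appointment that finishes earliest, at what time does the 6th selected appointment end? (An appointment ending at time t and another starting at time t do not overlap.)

20

Sort by end time and greedily take each interval whose start is ≥ the last chosen end.
By end time: (1,2), (3,6), (5,7), (9,13), (15,16), (17,19), (19,20), (17,21), (19,23), (22,24).
Pick (1,2); next start ≥ 2 → (3,6); next start ≥ 6 → (9,13); next start ≥ 13 → (15,16); next start ≥ 16 → (17,19); next start ≥ 19 → (19,20); next start ≥ 20 → (22,24).
Selected: (1,2) (3,6) (9,13) (15,16) (17,19) (19,20) (22,24)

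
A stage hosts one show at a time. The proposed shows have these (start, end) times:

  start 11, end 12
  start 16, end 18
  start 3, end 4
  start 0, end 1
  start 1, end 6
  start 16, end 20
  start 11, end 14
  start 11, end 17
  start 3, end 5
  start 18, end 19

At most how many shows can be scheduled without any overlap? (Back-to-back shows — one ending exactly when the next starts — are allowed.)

Greedy by earliest finish: after sorting by end time, pick each interval compatible with the last pick.
Sorted by end: (0,1)  (3,4)  (3,5)  (1,6)  (11,12)  (11,14)  (11,17)  (16,18)  (18,19)  (16,20)
take (0,1); take (3,4); take (11,12); skip (11,17); take (16,18); take (18,19).
Selected 5 shows.

5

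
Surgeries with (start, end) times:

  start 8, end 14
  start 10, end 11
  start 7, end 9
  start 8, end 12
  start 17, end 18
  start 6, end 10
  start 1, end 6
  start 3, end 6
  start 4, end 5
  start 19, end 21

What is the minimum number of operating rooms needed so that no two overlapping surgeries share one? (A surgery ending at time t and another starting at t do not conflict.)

The answer is the maximum number of intervals overlapping at any instant.
Events (time:±→running): 1:+→1 3:+→2 4:+→3 5:-→2 6:-→1 6:-→0 6:+→1 7:+→2 8:+→3 8:+→4 … peak 4.

4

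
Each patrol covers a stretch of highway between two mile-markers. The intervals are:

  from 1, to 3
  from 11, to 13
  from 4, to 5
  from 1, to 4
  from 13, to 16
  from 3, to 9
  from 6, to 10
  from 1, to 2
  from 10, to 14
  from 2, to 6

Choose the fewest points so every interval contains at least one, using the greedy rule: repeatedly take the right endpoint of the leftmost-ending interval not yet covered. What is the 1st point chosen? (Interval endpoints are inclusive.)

2

Sorted: [1,2] [1,3] [1,4] [4,5] [2,6] [3,9] [6,10] [11,13] [10,14] [13,16]
{[1,2],[1,3],[1,4]} hit by 2; {[4,5],[2,6],[3,9]} hit by 5; {[6,10]} hit by 10; {[11,13],[10,14],[13,16]} hit by 13.
Points: 2, 5, 10, 13 (4 total).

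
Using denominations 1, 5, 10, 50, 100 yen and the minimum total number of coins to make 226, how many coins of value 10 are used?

Greedy: take as many of the largest coin as possible, then repeat with the remainder.
226 = 2×100 + 2×10 + 1×5 + 1×1
Count of 10: 2

2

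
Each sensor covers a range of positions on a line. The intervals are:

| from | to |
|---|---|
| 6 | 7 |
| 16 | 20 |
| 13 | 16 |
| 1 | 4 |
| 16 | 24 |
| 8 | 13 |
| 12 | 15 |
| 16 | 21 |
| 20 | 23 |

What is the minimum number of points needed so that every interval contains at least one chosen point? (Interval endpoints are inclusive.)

Sorted: [1,4] [6,7] [8,13] [12,15] [13,16] [16,20] [16,21] [20,23] [16,24]
{[1,4]} hit by 4; {[6,7]} hit by 7; {[8,13],[12,15],[13,16]} hit by 13; {[16,20],[16,21],[20,23],[16,24]} hit by 20.
Points: 4, 7, 13, 20 (4 total).

4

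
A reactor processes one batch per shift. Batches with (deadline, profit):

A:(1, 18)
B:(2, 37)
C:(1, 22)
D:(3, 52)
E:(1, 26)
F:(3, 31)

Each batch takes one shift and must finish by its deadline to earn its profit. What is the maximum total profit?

Profit order: D=52 B=37 F=31 E=26 C=22 A=18
Assign: D→slot 3, B→slot 2, F→slot 1, E skipped, C skipped, A skipped.
Slots: [1:F] [2:B] [3:D]
Profit = 31 + 37 + 52 = 120

120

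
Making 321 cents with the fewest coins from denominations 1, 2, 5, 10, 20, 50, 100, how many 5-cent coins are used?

Greedy: take as many of the largest coin as possible, then repeat with the remainder.
321 = 3×100 + 1×20 + 1×1
Count of 5: 0

0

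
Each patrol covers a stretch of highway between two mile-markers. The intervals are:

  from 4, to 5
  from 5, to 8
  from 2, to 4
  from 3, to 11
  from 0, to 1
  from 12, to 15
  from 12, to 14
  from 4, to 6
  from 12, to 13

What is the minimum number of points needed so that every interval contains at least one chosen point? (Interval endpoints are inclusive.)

4

Sort by right endpoint; whenever an interval is uncovered, place a point at its right end.
By right end: [0,1]  [2,4]  [4,5]  [4,6]  [5,8]  [3,11]  [12,13]  [12,14]  [12,15]
[0,1] uncovered → point at 1; [2,4] uncovered → point at 4; [5,8] uncovered → point at 8; [12,13] uncovered → point at 13.
Points: 1, 4, 8, 13 (4 total).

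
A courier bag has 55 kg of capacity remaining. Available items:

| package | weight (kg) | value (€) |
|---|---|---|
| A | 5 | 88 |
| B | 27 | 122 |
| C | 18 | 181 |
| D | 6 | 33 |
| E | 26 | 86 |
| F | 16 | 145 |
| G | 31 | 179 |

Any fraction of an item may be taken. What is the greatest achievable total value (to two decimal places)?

Greedy by value/weight ratio, highest first.
Order: A (88/5=17.60) > C (181/18=10.06) > F (145/16=9.06) > G (179/31=5.77) > D (33/6=5.50) > B (122/27=4.52) > E (86/26=3.31)
Fill: take A (5 @ 88) → take C (18 @ 181) → take F (16 @ 145) → take 16/31 of G → 92.39; 55/55 used.
Total value = 506.39

506.39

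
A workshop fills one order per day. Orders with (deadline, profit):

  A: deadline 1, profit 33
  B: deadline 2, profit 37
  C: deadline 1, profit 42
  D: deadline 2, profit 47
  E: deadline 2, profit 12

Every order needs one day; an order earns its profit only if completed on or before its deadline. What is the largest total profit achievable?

By profit: D(d2,47), C(d1,42), B(d2,37), A(d1,33), E(d2,12)
D→slot 2; C→slot 1; B skipped; A skipped; E skipped.
Profit = 42 + 47 = 89

89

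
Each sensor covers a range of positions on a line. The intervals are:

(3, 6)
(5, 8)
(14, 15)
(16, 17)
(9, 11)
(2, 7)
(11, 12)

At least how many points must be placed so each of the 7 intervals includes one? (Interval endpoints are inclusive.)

4

Sorted: [3,6] [2,7] [5,8] [9,11] [11,12] [14,15] [16,17]
{[3,6],[2,7],[5,8]} hit by 6; {[9,11],[11,12]} hit by 11; {[14,15]} hit by 15; {[16,17]} hit by 17.
Points: 6, 11, 15, 17 (4 total).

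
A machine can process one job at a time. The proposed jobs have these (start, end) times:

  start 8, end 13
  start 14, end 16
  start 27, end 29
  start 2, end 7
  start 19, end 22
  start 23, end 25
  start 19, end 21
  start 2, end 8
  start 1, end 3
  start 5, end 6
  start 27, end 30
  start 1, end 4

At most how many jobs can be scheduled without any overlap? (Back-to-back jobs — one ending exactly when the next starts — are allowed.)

7

Sorted by end: (1,3)  (1,4)  (5,6)  (2,7)  (2,8)  (8,13)  (14,16)  (19,21)  (19,22)  (23,25)  (27,29)  (27,30)
take (1,3); skip (1,4); take (5,6); skip (2,7); take (8,13); take (14,16); take (19,21); take (23,25); take (27,29); skip (27,30).
Selected 7 jobs.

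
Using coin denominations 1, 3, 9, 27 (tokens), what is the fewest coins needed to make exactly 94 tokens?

6

Greedy: take as many of the largest coin as possible, then repeat with the remainder.
94 − 3×27→13 − 1×9→4 − 1×3→1 − 1×1→0
Total coins = 3 + 1 + 1 + 1 = 6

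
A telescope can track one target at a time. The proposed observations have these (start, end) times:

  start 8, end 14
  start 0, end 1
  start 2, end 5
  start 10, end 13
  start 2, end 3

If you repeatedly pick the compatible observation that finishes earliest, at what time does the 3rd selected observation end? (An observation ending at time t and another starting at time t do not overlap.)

Sort by end time and greedily take each interval whose start is ≥ the last chosen end.
Sorted by end: (0,1)  (2,3)  (2,5)  (10,13)  (8,14)
take (0,1); take (2,3); take (10,13).
Selected: (0,1) (2,3) (10,13)

13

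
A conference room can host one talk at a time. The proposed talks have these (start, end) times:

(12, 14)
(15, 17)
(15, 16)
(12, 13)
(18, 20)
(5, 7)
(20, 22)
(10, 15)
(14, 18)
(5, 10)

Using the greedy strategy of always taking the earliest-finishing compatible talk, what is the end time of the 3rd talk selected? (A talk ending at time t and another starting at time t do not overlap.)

16

Sort by end time and greedily take each interval whose start is ≥ the last chosen end.
By end time: (5,7), (5,10), (12,13), (12,14), (10,15), (15,16), (15,17), (14,18), (18,20), (20,22).
Pick (5,7); next start ≥ 7 → (12,13); next start ≥ 13 → (15,16); next start ≥ 16 → (18,20); next start ≥ 20 → (20,22).
Selected: (5,7) (12,13) (15,16) (18,20) (20,22)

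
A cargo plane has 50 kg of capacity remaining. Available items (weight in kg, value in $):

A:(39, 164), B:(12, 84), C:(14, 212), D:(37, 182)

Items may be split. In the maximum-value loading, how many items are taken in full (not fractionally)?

Greedy by value/weight ratio, highest first.
Ratios (sorted): C 15.14, B 7.00, D 4.92, A 4.21
take C (14 @ 212); take B (12 @ 84); take 24/37 of D → 118.05. Capacity used 50/50.
2 item(s) taken whole; one partial (take 24/37 of D).

2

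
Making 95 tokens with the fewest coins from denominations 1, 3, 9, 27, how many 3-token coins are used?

1

95 − 3×27→14 − 1×9→5 − 1×3→2 − 2×1→0
Count of 3: 1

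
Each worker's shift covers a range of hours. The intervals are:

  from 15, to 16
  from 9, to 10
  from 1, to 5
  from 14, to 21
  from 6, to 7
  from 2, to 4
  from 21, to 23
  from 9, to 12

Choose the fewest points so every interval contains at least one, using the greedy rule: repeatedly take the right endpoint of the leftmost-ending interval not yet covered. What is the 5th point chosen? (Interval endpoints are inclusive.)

23

Sort by right endpoint; whenever an interval is uncovered, place a point at its right end.
Sorted: [2,4] [1,5] [6,7] [9,10] [9,12] [15,16] [14,21] [21,23]
{[2,4],[1,5]} hit by 4; {[6,7]} hit by 7; {[9,10],[9,12]} hit by 10; {[15,16],[14,21]} hit by 16; {[21,23]} hit by 23.
Points: 4, 7, 10, 16, 23 (5 total).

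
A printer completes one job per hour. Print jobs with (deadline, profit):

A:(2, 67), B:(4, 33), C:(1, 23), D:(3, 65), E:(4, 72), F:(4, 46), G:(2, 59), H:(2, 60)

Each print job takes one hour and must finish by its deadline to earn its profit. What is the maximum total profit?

264

Take jobs in profit order; each goes to the latest open slot no later than its deadline.
By profit: E(d4,72), A(d2,67), D(d3,65), H(d2,60), G(d2,59), F(d4,46), B(d4,33), C(d1,23)
E→slot 4; A→slot 2; D→slot 3; H→slot 1; G skipped; F skipped; B skipped; C skipped.
Profit = 60 + 67 + 65 + 72 = 264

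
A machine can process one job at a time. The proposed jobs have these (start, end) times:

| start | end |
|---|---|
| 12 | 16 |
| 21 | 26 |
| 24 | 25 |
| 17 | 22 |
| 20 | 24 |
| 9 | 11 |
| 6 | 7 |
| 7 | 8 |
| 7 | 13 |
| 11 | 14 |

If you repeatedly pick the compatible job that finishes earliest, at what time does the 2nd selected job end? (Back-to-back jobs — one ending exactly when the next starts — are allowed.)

8

Order by finish time; keep every interval that doesn't clash with the previous kept one.
By end time: (6,7), (7,8), (9,11), (7,13), (11,14), (12,16), (17,22), (20,24), (24,25), (21,26).
Pick (6,7); next start ≥ 7 → (7,8); next start ≥ 8 → (9,11); next start ≥ 11 → (11,14); next start ≥ 14 → (17,22); next start ≥ 22 → (24,25).
Selected: (6,7) (7,8) (9,11) (11,14) (17,22) (24,25)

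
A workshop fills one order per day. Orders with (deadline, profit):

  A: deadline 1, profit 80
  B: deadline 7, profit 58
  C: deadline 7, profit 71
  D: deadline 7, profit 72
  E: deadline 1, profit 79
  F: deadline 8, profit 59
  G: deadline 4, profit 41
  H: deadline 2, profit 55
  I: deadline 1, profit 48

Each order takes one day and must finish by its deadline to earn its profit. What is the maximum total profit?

Take jobs in profit order; each goes to the latest open slot no later than its deadline.
Profit order: A=80 E=79 D=72 C=71 F=59 B=58 H=55 I=48 G=41
Assign: A→slot 1, E skipped, D→slot 7, C→slot 6, F→slot 8, B→slot 5, H→slot 2, I skipped, G→slot 4.
Slots: [1:A] [2:H] [4:G] [5:B] [6:C] [7:D] [8:F]
Profit = 80 + 55 + 41 + 58 + 71 + 72 + 59 = 436

436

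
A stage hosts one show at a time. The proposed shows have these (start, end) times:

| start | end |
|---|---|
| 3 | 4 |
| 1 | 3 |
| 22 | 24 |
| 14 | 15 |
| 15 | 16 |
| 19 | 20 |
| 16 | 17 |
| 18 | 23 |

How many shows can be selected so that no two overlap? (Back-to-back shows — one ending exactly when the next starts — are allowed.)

Order by finish time; keep every interval that doesn't clash with the previous kept one.
By end time: (1,3), (3,4), (14,15), (15,16), (16,17), (19,20), (18,23), (22,24).
Pick (1,3); next start ≥ 3 → (3,4); next start ≥ 4 → (14,15); next start ≥ 15 → (15,16); next start ≥ 16 → (16,17); next start ≥ 17 → (19,20); next start ≥ 20 → (22,24).
Selected 7 shows.

7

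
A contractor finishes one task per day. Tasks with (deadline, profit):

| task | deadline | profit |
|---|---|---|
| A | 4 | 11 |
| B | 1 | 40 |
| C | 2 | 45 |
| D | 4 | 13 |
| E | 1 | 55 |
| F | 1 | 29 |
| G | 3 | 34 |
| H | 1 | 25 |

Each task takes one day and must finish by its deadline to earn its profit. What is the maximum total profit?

Profit order: E=55 C=45 B=40 G=34 F=29 H=25 D=13 A=11
Assign: E→slot 1, C→slot 2, B skipped, G→slot 3, F skipped, H skipped, D→slot 4, A skipped.
Slots: [1:E] [2:C] [3:G] [4:D]
Profit = 55 + 45 + 34 + 13 = 147

147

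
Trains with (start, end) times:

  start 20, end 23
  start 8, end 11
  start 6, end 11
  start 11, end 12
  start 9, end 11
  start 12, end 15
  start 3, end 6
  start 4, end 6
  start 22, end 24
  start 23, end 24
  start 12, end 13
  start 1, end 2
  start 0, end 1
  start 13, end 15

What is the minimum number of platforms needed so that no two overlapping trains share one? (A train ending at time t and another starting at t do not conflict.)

3

The answer is the maximum number of intervals overlapping at any instant.
starts: [0, 1, 3, 4, 6, 8, 9, 11, 12, 12, 13, 20, 22, 23]
ends:   [1, 2, 6, 6, 11, 11, 11, 12, 13, 15, 15, 23, 24, 24]
s0→1 e1→0 s1→1 e2→0 s3→1 s4→2 e6→1 e6→0 s6→1 s8→2 s9→3  — peak 3.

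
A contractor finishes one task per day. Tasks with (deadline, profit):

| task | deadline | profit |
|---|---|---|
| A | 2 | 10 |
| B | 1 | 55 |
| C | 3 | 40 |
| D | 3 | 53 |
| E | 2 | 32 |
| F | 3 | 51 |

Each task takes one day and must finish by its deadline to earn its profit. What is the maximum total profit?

Sort by profit descending; place each in the latest free slot ≤ its deadline.
By profit: B(d1,55), D(d3,53), F(d3,51), C(d3,40), E(d2,32), A(d2,10)
B→slot 1; D→slot 3; F→slot 2; C skipped; E skipped; A skipped.
Profit = 55 + 51 + 53 = 159

159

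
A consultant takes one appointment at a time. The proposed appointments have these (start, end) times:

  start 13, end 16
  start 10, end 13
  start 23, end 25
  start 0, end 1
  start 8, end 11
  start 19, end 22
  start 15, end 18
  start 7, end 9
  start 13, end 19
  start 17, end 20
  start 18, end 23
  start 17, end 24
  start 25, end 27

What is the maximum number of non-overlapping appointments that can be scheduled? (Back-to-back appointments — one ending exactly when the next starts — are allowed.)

Sort by end time and greedily take each interval whose start is ≥ the last chosen end.
Sorted by end: (0,1)  (7,9)  (8,11)  (10,13)  (13,16)  (15,18)  (13,19)  (17,20)  (19,22)  (18,23)  (17,24)  (23,25)  (25,27)
take (0,1); take (7,9); take (10,13); take (13,16); take (17,20); skip (18,23); skip (17,24); take (23,25); take (25,27).
Selected 7 appointments.

7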